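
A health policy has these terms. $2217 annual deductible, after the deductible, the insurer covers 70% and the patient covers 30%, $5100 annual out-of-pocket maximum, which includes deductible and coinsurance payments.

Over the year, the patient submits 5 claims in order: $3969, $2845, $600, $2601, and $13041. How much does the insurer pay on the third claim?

$420

#1 ($3969): $2217 finishes the deductible; $1752 goes to coinsurance; patient's 30% is $525.60. Cost to patient: $2742.60. OOP to date $2742.60. Insurer: $3969 − $2742.60 = $1226.40.
#2 ($2845): deductible met; 30% of $2845 = $853.50. Patient pays $853.50; OOP now $3596.10. Plan pays $2845 − $853.50 = $1991.50.
#3 ($600): 30% coinsurance on $600 = $180. Cost to patient: $180. OOP to date $3776.10. Plan pays $600 − $180 = $420.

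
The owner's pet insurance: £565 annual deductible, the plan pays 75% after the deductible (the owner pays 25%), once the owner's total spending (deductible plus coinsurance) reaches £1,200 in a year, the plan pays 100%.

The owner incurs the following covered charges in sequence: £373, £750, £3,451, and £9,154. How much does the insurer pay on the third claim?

£2,955.50

Claim 1 — £373: entire amount goes to the deductible. Owner pays £373; OOP now £373. Plan pays £373 − £373 = £0.
Claim 2 — £750: £192 to deductible, leaving £558; coinsurance £558 × 25% = £139.50. Cost to owner: £331.50. OOP to date £704.50. Plan pays £750 − £331.50 = £418.50.
Claim 3 — £3,451: deductible already satisfied, so owner's share is 25% × £3,451 = £862.75. OOP would hit £1,567.25 > £1,200, so the cap limits the owner to £1,200 − £704.50 = £495.50. Plan pays £3,451 − £495.50 = £2,955.50.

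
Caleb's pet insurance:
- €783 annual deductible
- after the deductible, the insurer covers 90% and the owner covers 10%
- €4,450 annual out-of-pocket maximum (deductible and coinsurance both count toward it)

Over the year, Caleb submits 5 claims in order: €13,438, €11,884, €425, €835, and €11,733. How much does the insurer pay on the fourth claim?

€751.50

Bill 1, €13,438: €783 finishes the deductible; €12,655 goes to coinsurance; coinsurance €12,655 × 10% = €1,265.50. Owner pays €2,048.50; OOP now €2,048.50. Plan pays €13,438 − €2,048.50 = €11,389.50.
Bill 2, €11,884: deductible already satisfied, so owner's share is 10% × €11,884 = €1,188.40. Cost to owner: €1,188.40. OOP to date €3,236.90. Insurer: €11,884 − €1,188.40 = €10,695.60.
Bill 3, €425: 10% coinsurance on €425 = €42.50. Owner pays €42.50; OOP now €3,279.40. Insurer: €425 − €42.50 = €382.50.
Bill 4, €835: 10% coinsurance on €835 = €83.50. Owner pays €83.50; OOP now €3,362.90. Plan pays €835 − €83.50 = €751.50.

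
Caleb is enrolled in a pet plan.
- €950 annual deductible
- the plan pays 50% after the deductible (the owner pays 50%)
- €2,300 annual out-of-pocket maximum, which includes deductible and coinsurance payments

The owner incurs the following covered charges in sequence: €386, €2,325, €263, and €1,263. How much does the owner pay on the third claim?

€131.50

#1 (€386): entire amount goes to the deductible. Owner owes €386 (running OOP €386).
#2 (€2,325): €564 to deductible, leaving €1,761; 50% of €1,761 = €880.50. Owner pays €1,444.50; OOP now €1,830.50.
#3 (€263): deductible met; 50% of €263 = €131.50. Cost to owner: €131.50. OOP to date €1,962.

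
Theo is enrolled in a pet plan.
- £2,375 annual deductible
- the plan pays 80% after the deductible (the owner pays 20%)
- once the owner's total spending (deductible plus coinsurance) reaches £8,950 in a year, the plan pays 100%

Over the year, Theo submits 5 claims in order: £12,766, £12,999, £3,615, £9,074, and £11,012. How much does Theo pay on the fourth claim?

£1,174

Claim 1 — £12,766: £2,375 to deductible, leaving £10,391; owner's 20% is £2,078.20. Cost to owner: £4,453.20. OOP to date £4,453.20.
Claim 2 — £12,999: deductible met; 20% of £12,999 = £2,599.80. Cost to owner: £2,599.80. OOP to date £7,053.
Claim 3 — £3,615: deductible met; 20% of £3,615 = £723. Owner pays £723; OOP now £7,776.
Claim 4 — £9,074: deductible already satisfied, so owner's share is 20% × £9,074 = £1,814.80. OOP would hit £9,590.80 > £8,950, so the cap limits the owner to £8,950 − £7,776 = £1,174.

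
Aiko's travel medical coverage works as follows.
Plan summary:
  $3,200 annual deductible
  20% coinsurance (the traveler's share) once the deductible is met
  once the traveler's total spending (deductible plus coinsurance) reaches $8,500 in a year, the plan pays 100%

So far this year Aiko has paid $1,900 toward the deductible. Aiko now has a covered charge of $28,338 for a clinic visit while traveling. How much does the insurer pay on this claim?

$21,738

$1,900 of the $3,200 deductible is already met, leaving $1,300.
That leaves $28,338 − $1,300 = $27,038 for coinsurance.
Coinsurance: $27,038 × 20% = $5,407.60.
Traveler responsibility before any cap: $1,300 + $5,407.60 = $6,707.60.
Adding $6,707.60 to the $1,900 already spent would give $8,607.60, which exceeds the $8,500 cap; the traveler pays just $8,500 − $1,900 = $6,600.
The plan picks up $28,338 − $6,600 = $21,738.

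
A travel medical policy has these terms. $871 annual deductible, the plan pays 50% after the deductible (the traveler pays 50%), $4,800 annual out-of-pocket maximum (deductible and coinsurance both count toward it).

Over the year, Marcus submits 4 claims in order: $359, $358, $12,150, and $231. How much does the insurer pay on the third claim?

$8,067

Claim 1 ($359): entire amount goes to the deductible. Cost to traveler: $359. OOP to date $359. Insurer: $359 − $359 = $0.
Claim 2 ($358): entire amount goes to the deductible. Cost to traveler: $358. OOP to date $717. Plan pays $358 − $358 = $0.
Claim 3 ($12,150): $154 finishes the deductible; $11,996 goes to coinsurance; 50% of $11,996 = $5,998. Deductible plus coinsurance: $154 + $5,998 = $6,152. Adding that to $717 gives $6,869, past the $4,800 cap; traveler pays only $4,800 − $717 = $4,083. Plan pays $12,150 − $4,083 = $8,067.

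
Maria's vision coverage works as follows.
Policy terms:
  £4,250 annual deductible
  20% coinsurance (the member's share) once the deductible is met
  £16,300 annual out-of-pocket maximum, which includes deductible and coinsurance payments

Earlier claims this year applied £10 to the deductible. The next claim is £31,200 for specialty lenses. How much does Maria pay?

£9,632

£10 of the £4,250 deductible is already met, leaving £4,240.
The remaining £26,960 (= £31,200 − £4,240) moves to coinsurance.
Member's 20% share of £26,960 is £5,392.
So the member owes £4,240 + £5,392 = £9,632 before any cap.
Cumulative spending £10 + £9,632 = £9,642 stays under the £16,300 maximum.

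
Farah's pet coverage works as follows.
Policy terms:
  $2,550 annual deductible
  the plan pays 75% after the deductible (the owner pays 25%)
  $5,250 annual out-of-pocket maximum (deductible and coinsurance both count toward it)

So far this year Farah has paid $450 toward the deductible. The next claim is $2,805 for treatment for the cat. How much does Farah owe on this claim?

$450 of the $2,550 deductible is already met, leaving $2,100.
The remaining $705 (= $2,805 − $2,100) moves to coinsurance.
Coinsurance: $705 × 25% = $176.25.
That puts the owner's cost at $2,100 + $176.25 = $2,276.25 before any cap.
Cumulative spending $450 + $2,276.25 = $2,726.25 stays under the $5,250 maximum.

$2,276.25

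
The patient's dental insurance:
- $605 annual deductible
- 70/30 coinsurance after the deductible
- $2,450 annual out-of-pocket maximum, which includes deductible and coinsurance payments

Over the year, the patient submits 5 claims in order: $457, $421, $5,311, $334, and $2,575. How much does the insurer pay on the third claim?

$3,717.70

Claim 1 ($457): fully absorbed by the deductible. Patient owes $457 (running OOP $457). Plan pays $457 − $457 = $0.
Claim 2 ($421): $148 finishes the deductible; $273 goes to coinsurance; patient's 30% is $81.90. Patient pays $229.90; OOP now $686.90. Plan pays $421 − $229.90 = $191.10.
Claim 3 ($5,311): deductible already satisfied, so patient's share is 30% × $5,311 = $1,593.30. Patient pays $1,593.30; OOP now $2,280.20. Plan pays $5,311 − $1,593.30 = $3,717.70.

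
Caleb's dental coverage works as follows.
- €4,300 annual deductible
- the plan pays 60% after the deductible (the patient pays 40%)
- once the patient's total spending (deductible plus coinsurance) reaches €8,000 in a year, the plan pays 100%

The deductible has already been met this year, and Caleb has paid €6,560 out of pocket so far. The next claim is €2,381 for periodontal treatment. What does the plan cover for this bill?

€1,428.60

With the deductible met, the entire €2,381 is subject to coinsurance.
40% of €2,381 = €952.40 falls to the patient.
Year-to-date out-of-pocket becomes €6,560 + €952.40 = €7,512.40, still under the €8,000 maximum, so no cap applies.
Insurer pays the balance: €2,381 − €952.40 = €1,428.60.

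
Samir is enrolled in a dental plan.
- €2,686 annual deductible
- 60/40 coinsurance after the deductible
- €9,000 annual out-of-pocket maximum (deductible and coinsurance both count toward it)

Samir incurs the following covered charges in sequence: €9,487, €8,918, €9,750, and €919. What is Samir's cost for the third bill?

€26.40

#1 (€9,487): €2,686 finishes the deductible; €6,801 goes to coinsurance; coinsurance €6,801 × 40% = €2,720.40. Patient pays €5,406.40; OOP now €5,406.40.
#2 (€8,918): deductible already satisfied, so patient's share is 40% × €8,918 = €3,567.20. Cost to patient: €3,567.20. OOP to date €8,973.60.
#3 (€9,750): deductible met; 40% of €9,750 = €3,900. That would push OOP to €12,873.60, over the €9,000 cap, so patient pays €9,000 − €8,973.60 = €26.40.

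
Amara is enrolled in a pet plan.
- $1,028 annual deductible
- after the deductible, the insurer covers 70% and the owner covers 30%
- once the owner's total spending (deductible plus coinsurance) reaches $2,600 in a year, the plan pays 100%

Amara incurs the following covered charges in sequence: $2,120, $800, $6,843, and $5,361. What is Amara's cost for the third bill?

$1,004.40

Claim 1 — $2,120: $1,028 finishes the deductible; $1,092 goes to coinsurance; 30% of $1,092 = $327.60. Cost to owner: $1,355.60. OOP to date $1,355.60.
Claim 2 — $800: 30% coinsurance on $800 = $240. Owner pays $240; OOP now $1,595.60.
Claim 3 — $6,843: 30% coinsurance on $6,843 = $2,052.90. OOP would hit $3,648.50 > $2,600, so the cap limits the owner to $2,600 − $1,595.60 = $1,004.40.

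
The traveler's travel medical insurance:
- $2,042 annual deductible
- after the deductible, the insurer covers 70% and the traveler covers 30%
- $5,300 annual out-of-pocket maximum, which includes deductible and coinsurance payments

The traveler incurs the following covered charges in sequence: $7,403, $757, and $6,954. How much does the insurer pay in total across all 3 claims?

#1 ($7,403): $2,042 to deductible, leaving $5,361; 30% of $5,361 = $1,608.30. Cost to traveler: $3,650.30. OOP to date $3,650.30. Insurer: $7,403 − $3,650.30 = $3,752.70.
#2 ($757): 30% coinsurance on $757 = $227.10. Cost to traveler: $227.10. OOP to date $3,877.40. Plan pays $757 − $227.10 = $529.90.
#3 ($6,954): deductible already satisfied, so traveler's share is 30% × $6,954 = $2,086.20. Adding that to $3,877.40 gives $5,963.60, past the $5,300 cap; traveler pays only $5,300 − $3,877.40 = $1,422.60. Insurer: $6,954 − $1,422.60 = $5,531.40.
Insurer total: $3,752.70 + $529.90 + $5,531.40 = $9,814.

$9,814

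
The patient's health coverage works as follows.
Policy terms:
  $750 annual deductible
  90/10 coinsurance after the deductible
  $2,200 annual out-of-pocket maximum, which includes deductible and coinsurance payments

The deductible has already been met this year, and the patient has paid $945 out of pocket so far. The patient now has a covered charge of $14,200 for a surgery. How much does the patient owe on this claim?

The deductible is already satisfied, so the full bill goes to coinsurance.
10% of $14,200 = $1,420 falls to the patient.
Year-to-date out-of-pocket would reach $945 + $1,420 = $2,365, above the $2,200 maximum, so the patient pays only $2,200 − $945 = $1,255.

$1,255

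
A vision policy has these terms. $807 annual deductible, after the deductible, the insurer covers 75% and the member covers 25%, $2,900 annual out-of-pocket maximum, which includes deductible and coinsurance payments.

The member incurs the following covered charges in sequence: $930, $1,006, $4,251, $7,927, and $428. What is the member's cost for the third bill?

$1,062.75

Bill 1, $930: $807 to deductible, leaving $123; 25% of $123 = $30.75. Member owes $837.75 (running OOP $837.75).
Bill 2, $1,006: 25% coinsurance on $1,006 = $251.50. Member pays $251.50; OOP now $1,089.25.
Bill 3, $4,251: deductible met; 25% of $4,251 = $1,062.75. Member pays $1,062.75; OOP now $2,152.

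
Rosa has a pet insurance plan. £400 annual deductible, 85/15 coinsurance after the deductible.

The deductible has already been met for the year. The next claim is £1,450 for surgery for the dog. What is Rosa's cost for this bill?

£217.50

The deductible is already satisfied, so the full bill goes to coinsurance.
Owner's 15% share of £1,450 is £217.50.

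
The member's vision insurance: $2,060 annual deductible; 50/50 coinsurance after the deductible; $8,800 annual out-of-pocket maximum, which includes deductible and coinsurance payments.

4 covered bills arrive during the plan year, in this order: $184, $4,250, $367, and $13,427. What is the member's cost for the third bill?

Claim 1 ($184): entire amount goes to the deductible. Member owes $184 (running OOP $184).
Claim 2 ($4,250): $1,876 to deductible, leaving $2,374; coinsurance $2,374 × 50% = $1,187. Member owes $3,063 (running OOP $3,247).
Claim 3 ($367): 50% coinsurance on $367 = $183.50. Member owes $183.50 (running OOP $3,430.50).

$183.50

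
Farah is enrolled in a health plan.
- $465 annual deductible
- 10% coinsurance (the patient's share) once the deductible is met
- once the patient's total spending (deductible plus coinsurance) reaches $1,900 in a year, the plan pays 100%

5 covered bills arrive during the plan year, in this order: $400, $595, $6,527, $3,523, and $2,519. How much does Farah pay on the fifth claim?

$251.90

Claim 1 — $400: fully absorbed by the deductible. Cost to patient: $400. OOP to date $400.
Claim 2 — $595: deductible takes $65, $530 remains; 10% of $530 = $53. Patient owes $118 (running OOP $518).
Claim 3 — $6,527: deductible already satisfied, so patient's share is 10% × $6,527 = $652.70. Patient pays $652.70; OOP now $1,170.70.
Claim 4 — $3,523: 10% coinsurance on $3,523 = $352.30. Cost to patient: $352.30. OOP to date $1,523.
Claim 5 — $2,519: 10% coinsurance on $2,519 = $251.90. Patient pays $251.90; OOP now $1,774.90.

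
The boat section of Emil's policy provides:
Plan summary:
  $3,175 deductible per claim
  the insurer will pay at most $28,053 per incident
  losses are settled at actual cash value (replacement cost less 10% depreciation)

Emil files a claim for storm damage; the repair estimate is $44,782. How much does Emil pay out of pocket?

$16,729

Depreciate 10%: the covered value is $44,782 × 0.9 = $40,303.80.
Less the $3,175 deductible: $40,303.80 − $3,175 = $37,128.80.
The $28,053 per-incident cap binds; insurer pays $28,053.
Owner's share is the uncovered remainder: $44,782 − $28,053 = $16,729.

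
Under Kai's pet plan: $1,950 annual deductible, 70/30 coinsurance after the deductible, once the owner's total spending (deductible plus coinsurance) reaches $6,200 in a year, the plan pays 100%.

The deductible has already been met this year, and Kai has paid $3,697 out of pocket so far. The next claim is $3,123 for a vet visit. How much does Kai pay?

With the deductible met, the entire $3,123 is subject to coinsurance.
Owner's 30% share of $3,123 is $936.90.
Total out-of-pocket so far would be $3,697 + $936.90 = $4,633.90, below the $6,200 cap — no reduction.

$936.90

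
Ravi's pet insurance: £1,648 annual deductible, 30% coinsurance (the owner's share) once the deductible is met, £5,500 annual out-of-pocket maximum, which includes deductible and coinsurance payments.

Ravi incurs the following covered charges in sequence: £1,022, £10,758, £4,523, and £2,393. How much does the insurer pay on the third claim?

£3,710.60

Claim 1 — £1,022: all of it applies to the deductible. Owner owes £1,022 (running OOP £1,022). Plan pays £1,022 − £1,022 = £0.
Claim 2 — £10,758: £626 to deductible, leaving £10,132; coinsurance £10,132 × 30% = £3,039.60. Cost to owner: £3,665.60. OOP to date £4,687.60. Plan pays £10,758 − £3,665.60 = £7,092.40.
Claim 3 — £4,523: 30% coinsurance on £4,523 = £1,356.90. OOP would hit £6,044.50 > £5,500, so the cap limits the owner to £5,500 − £4,687.60 = £812.40. Insurer: £4,523 − £812.40 = £3,710.60.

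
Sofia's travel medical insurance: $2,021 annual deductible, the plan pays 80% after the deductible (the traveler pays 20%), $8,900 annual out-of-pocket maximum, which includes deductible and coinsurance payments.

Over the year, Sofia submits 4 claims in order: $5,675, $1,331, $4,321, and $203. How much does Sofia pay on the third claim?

Claim 1 — $5,675: deductible takes $2,021, $3,654 remains; 20% of $3,654 = $730.80. Traveler pays $2,751.80; OOP now $2,751.80.
Claim 2 — $1,331: deductible already satisfied, so traveler's share is 20% × $1,331 = $266.20. Traveler pays $266.20; OOP now $3,018.
Claim 3 — $4,321: deductible already satisfied, so traveler's share is 20% × $4,321 = $864.20. Traveler owes $864.20 (running OOP $3,882.20).

$864.20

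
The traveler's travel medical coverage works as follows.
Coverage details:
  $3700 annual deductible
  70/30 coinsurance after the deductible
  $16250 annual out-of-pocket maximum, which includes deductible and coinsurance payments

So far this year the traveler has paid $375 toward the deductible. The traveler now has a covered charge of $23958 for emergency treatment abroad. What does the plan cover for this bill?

$14443.10

Remaining deductible: $3700 − $375 = $3325.
That leaves $23958 − $3325 = $20633 for coinsurance.
Coinsurance: $20633 × 30% = $6189.90.
That puts the traveler's cost at $3325 + $6189.90 = $9514.90 before any cap.
Year-to-date out-of-pocket becomes $375 + $9514.90 = $9889.90, still under the $16250 maximum, so no cap applies.
The plan picks up $23958 − $9514.90 = $14443.10.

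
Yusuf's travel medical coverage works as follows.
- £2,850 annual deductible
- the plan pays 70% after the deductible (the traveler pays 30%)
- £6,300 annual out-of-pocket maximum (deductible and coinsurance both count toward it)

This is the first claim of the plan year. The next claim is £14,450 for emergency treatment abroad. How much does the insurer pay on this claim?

Nothing has been paid toward the £2,850 deductible, so the first £2,850 of this charge is applied there.
That leaves £14,450 − £2,850 = £11,600 for coinsurance.
Coinsurance: £11,600 × 30% = £3,480.
That puts the traveler's cost at £2,850 + £3,480 = £6,330 before any cap.
Year-to-date out-of-pocket would reach £0 + £6,330 = £6,330, above the £6,300 maximum, so the traveler pays only £6,300 − £0 = £6,300.
Insurer pays the balance: £14,450 − £6,300 = £8,150.

£8,150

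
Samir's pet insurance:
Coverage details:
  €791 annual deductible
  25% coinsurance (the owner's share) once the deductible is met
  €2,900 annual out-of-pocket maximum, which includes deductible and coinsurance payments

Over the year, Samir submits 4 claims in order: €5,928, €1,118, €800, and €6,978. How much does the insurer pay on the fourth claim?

Claim 1 (€5,928): €791 to deductible, leaving €5,137; owner's 25% is €1,284.25. Cost to owner: €2,075.25. OOP to date €2,075.25. Insurer: €5,928 − €2,075.25 = €3,852.75.
Claim 2 (€1,118): deductible already satisfied, so owner's share is 25% × €1,118 = €279.50. Owner pays €279.50; OOP now €2,354.75. Insurer: €1,118 − €279.50 = €838.50.
Claim 3 (€800): deductible met; 25% of €800 = €200. Owner pays €200; OOP now €2,554.75. Insurer: €800 − €200 = €600.
Claim 4 (€6,978): deductible already satisfied, so owner's share is 25% × €6,978 = €1,744.50. That would push OOP to €4,299.25, over the €2,900 cap, so owner pays €2,900 − €2,554.75 = €345.25. Insurer: €6,978 − €345.25 = €6,632.75.

€6,632.75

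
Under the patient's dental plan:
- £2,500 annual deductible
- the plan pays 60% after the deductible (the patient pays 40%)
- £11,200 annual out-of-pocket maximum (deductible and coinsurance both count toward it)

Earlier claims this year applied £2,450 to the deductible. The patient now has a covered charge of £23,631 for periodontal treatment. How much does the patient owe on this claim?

Deductible still to meet: £2,500 − £2,450 = £50.
After the £50 deductible portion, £23,631 − £50 = £23,581 is subject to coinsurance.
40% of £23,581 = £9,432.40 falls to the patient.
Patient responsibility before any cap: £50 + £9,432.40 = £9,482.40.
Year-to-date out-of-pocket would reach £2,450 + £9,482.40 = £11,932.40, above the £11,200 maximum, so the patient pays only £11,200 − £2,450 = £8,750.

£8,750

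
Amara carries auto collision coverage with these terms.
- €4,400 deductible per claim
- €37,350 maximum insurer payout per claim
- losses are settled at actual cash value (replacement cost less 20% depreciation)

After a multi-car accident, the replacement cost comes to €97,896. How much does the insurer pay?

Depreciate 20%: the covered value is €97,896 × 0.8 = €78,316.80.
Subtract the deductible: €78,316.80 − €4,400 = €73,916.80.
The €37,350 per-incident cap binds; insurer pays €37,350.

€37,350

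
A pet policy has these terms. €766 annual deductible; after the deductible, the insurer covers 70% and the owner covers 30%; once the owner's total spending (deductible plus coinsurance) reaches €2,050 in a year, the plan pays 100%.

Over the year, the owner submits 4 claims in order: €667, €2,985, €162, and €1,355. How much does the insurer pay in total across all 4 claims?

€3,119

Claim 1 (€667): entire amount goes to the deductible. Owner owes €667 (running OOP €667). Plan pays €667 − €667 = €0.
Claim 2 (€2,985): deductible takes €99, €2,886 remains; 30% of €2,886 = €865.80. Cost to owner: €964.80. OOP to date €1,631.80. Plan pays €2,985 − €964.80 = €2,020.20.
Claim 3 (€162): deductible already satisfied, so owner's share is 30% × €162 = €48.60. Owner pays €48.60; OOP now €1,680.40. Plan pays €162 − €48.60 = €113.40.
Claim 4 (€1,355): deductible already satisfied, so owner's share is 30% × €1,355 = €406.50. Adding that to €1,680.40 gives €2,086.90, past the €2,050 cap; owner pays only €2,050 − €1,680.40 = €369.60. Plan pays €1,355 − €369.60 = €985.40.
Insurer total = bills − owner's total = €5,169 − €2,050 = €3,119.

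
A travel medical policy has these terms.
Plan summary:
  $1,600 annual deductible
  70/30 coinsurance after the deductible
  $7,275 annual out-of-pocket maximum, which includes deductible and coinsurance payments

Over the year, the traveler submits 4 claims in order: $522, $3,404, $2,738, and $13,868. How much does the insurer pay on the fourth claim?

#1 ($522): entire amount goes to the deductible. Traveler owes $522 (running OOP $522). Plan pays $522 − $522 = $0.
#2 ($3,404): deductible takes $1,078, $2,326 remains; traveler's 30% is $697.80. Cost to traveler: $1,775.80. OOP to date $2,297.80. Insurer: $3,404 − $1,775.80 = $1,628.20.
#3 ($2,738): 30% coinsurance on $2,738 = $821.40. Traveler pays $821.40; OOP now $3,119.20. Insurer: $2,738 − $821.40 = $1,916.60.
#4 ($13,868): deductible met; 30% of $13,868 = $4,160.40. Adding that to $3,119.20 gives $7,279.60, past the $7,275 cap; traveler pays only $7,275 − $3,119.20 = $4,155.80. Plan pays $13,868 − $4,155.80 = $9,712.20.

$9,712.20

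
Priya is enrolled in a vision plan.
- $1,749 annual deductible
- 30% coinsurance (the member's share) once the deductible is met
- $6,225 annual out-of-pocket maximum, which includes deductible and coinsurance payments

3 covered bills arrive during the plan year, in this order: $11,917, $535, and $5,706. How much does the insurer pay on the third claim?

$4,440.90

Claim 1 — $11,917: $1,749 finishes the deductible; $10,168 goes to coinsurance; coinsurance $10,168 × 30% = $3,050.40. Member owes $4,799.40 (running OOP $4,799.40). Insurer: $11,917 − $4,799.40 = $7,117.60.
Claim 2 — $535: 30% coinsurance on $535 = $160.50. Cost to member: $160.50. OOP to date $4,959.90. Plan pays $535 − $160.50 = $374.50.
Claim 3 — $5,706: deductible already satisfied, so member's share is 30% × $5,706 = $1,711.80. That would push OOP to $6,671.70, over the $6,225 cap, so member pays $6,225 − $4,959.90 = $1,265.10. Insurer: $5,706 − $1,265.10 = $4,440.90.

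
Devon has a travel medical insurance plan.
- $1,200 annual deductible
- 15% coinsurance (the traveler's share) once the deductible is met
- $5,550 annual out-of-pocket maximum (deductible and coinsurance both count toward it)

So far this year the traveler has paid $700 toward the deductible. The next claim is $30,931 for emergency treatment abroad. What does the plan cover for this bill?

$26,081

$700 of the $1,200 deductible is already met, leaving $500.
The remaining $30,431 (= $30,931 − $500) moves to coinsurance.
Coinsurance: $30,431 × 15% = $4,564.65.
So the traveler owes $500 + $4,564.65 = $5,064.65 before any cap.
Year-to-date out-of-pocket would reach $700 + $5,064.65 = $5,764.65, above the $5,550 maximum, so the traveler pays only $5,550 − $700 = $4,850.
Insurer pays the balance: $30,931 − $4,850 = $26,081.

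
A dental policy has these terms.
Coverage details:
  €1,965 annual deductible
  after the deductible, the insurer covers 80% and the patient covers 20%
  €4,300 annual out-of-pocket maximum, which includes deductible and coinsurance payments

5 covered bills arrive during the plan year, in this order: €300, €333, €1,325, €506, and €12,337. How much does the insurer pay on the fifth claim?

Claim 1 (€300): fully absorbed by the deductible. Patient owes €300 (running OOP €300). Plan pays €300 − €300 = €0.
Claim 2 (€333): all of it applies to the deductible. Patient pays €333; OOP now €633. Plan pays €333 − €333 = €0.
Claim 3 (€1,325): fully absorbed by the deductible. Patient owes €1,325 (running OOP €1,958). Plan pays €1,325 − €1,325 = €0.
Claim 4 (€506): €7 to deductible, leaving €499; coinsurance €499 × 20% = €99.80. Patient pays €106.80; OOP now €2,064.80. Plan pays €506 − €106.80 = €399.20.
Claim 5 (€12,337): 20% coinsurance on €12,337 = €2,467.40. Adding that to €2,064.80 gives €4,532.20, past the €4,300 cap; patient pays only €4,300 − €2,064.80 = €2,235.20. Plan pays €12,337 − €2,235.20 = €10,101.80.

€10,101.80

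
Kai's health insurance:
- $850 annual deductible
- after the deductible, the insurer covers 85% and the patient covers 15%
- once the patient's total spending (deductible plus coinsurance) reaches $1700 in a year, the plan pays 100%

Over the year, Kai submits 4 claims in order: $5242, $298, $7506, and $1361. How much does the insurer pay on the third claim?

$7359.50

Bill 1, $5242: $850 to deductible, leaving $4392; 15% of $4392 = $658.80. Patient owes $1508.80 (running OOP $1508.80). Insurer: $5242 − $1508.80 = $3733.20.
Bill 2, $298: deductible already satisfied, so patient's share is 15% × $298 = $44.70. Patient owes $44.70 (running OOP $1553.50). Plan pays $298 − $44.70 = $253.30.
Bill 3, $7506: deductible already satisfied, so patient's share is 15% × $7506 = $1125.90. OOP would hit $2679.40 > $1700, so the cap limits the patient to $1700 − $1553.50 = $146.50. Plan pays $7506 − $146.50 = $7359.50.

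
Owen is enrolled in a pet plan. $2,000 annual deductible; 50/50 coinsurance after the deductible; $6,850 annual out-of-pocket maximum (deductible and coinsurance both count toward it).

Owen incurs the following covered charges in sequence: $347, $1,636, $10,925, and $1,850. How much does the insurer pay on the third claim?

$6,058

Claim 1 — $347: fully absorbed by the deductible. Owner owes $347 (running OOP $347). Plan pays $347 − $347 = $0.
Claim 2 — $1,636: entire amount goes to the deductible. Owner pays $1,636; OOP now $1,983. Plan pays $1,636 − $1,636 = $0.
Claim 3 — $10,925: deductible takes $17, $10,908 remains; owner's 50% is $5,454. Claim cost before the cap: $17 + $5,454 = $5,471. OOP would hit $7,454 > $6,850, so the cap limits the owner to $6,850 − $1,983 = $4,867. Plan pays $10,925 − $4,867 = $6,058.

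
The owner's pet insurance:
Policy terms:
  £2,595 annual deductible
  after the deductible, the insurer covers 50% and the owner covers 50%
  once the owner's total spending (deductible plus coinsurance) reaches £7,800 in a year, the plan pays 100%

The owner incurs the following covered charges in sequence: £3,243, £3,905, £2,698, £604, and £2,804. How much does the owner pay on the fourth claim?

Claim 1 — £3,243: £2,595 finishes the deductible; £648 goes to coinsurance; owner's 50% is £324. Cost to owner: £2,919. OOP to date £2,919.
Claim 2 — £3,905: deductible met; 50% of £3,905 = £1,952.50. Owner pays £1,952.50; OOP now £4,871.50.
Claim 3 — £2,698: deductible met; 50% of £2,698 = £1,349. Owner pays £1,349; OOP now £6,220.50.
Claim 4 — £604: deductible already satisfied, so owner's share is 50% × £604 = £302. Owner pays £302; OOP now £6,522.50.

£302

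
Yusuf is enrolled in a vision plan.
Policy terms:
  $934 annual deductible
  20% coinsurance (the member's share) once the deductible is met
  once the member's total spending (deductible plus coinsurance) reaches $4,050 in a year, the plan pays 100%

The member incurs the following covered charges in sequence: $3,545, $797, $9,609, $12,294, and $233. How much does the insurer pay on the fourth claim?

Claim 1 ($3,545): deductible takes $934, $2,611 remains; 20% of $2,611 = $522.20. Cost to member: $1,456.20. OOP to date $1,456.20. Insurer: $3,545 − $1,456.20 = $2,088.80.
Claim 2 ($797): 20% coinsurance on $797 = $159.40. Member owes $159.40 (running OOP $1,615.60). Plan pays $797 − $159.40 = $637.60.
Claim 3 ($9,609): deductible already satisfied, so member's share is 20% × $9,609 = $1,921.80. Member pays $1,921.80; OOP now $3,537.40. Insurer: $9,609 − $1,921.80 = $7,687.20.
Claim 4 ($12,294): deductible already satisfied, so member's share is 20% × $12,294 = $2,458.80. OOP would hit $5,996.20 > $4,050, so the cap limits the member to $4,050 − $3,537.40 = $512.60. Plan pays $12,294 − $512.60 = $11,781.40.

$11,781.40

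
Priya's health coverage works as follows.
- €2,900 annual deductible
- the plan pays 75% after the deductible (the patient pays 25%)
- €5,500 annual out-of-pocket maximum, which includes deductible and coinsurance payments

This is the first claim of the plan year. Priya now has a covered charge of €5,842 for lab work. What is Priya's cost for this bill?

€3,635.50

The full €2,900 deductible is still open; €2,900 of this bill applies to it.
That leaves €5,842 − €2,900 = €2,942 for coinsurance.
Patient's 25% share of €2,942 is €735.50.
Patient responsibility before any cap: €2,900 + €735.50 = €3,635.50.
Total out-of-pocket so far would be €0 + €3,635.50 = €3,635.50, below the €5,500 cap — no reduction.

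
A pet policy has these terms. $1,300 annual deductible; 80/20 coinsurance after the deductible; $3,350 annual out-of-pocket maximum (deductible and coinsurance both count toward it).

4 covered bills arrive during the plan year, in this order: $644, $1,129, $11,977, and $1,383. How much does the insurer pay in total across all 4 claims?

$11,783

Claim 1 ($644): fully absorbed by the deductible. Cost to owner: $644. OOP to date $644. Insurer: $644 − $644 = $0.
Claim 2 ($1,129): deductible takes $656, $473 remains; coinsurance $473 × 20% = $94.60. Owner pays $750.60; OOP now $1,394.60. Insurer: $1,129 − $750.60 = $378.40.
Claim 3 ($11,977): deductible met; 20% of $11,977 = $2,395.40. OOP would hit $3,790 > $3,350, so the cap limits the owner to $3,350 − $1,394.60 = $1,955.40. Plan pays $11,977 − $1,955.40 = $10,021.60.
Claim 4 ($1,383): 20% coinsurance on $1,383 = $276.60. Adding that to $3,350 gives $3,626.60, past the $3,350 cap; owner pays only $3,350 − $3,350 = $0. Plan pays $1,383 − $0 = $1,383.
Insurer total = bills − owner's total = $15,133 − $3,350 = $11,783.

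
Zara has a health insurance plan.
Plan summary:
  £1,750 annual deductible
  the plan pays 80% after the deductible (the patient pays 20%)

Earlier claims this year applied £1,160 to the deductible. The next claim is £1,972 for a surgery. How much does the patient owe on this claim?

£866.40

Remaining deductible: £1,750 − £1,160 = £590.
That leaves £1,972 − £590 = £1,382 for coinsurance.
Coinsurance: £1,382 × 20% = £276.40.
That puts the patient's cost at £590 + £276.40 = £866.40.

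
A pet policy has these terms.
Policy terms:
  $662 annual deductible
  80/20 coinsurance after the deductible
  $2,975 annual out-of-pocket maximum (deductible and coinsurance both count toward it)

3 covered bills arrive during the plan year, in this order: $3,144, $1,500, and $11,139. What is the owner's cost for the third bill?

#1 ($3,144): $662 to deductible, leaving $2,482; coinsurance $2,482 × 20% = $496.40. Owner pays $1,158.40; OOP now $1,158.40.
#2 ($1,500): deductible already satisfied, so owner's share is 20% × $1,500 = $300. Owner pays $300; OOP now $1,458.40.
#3 ($11,139): 20% coinsurance on $11,139 = $2,227.80. Adding that to $1,458.40 gives $3,686.20, past the $2,975 cap; owner pays only $2,975 − $1,458.40 = $1,516.60.

$1,516.60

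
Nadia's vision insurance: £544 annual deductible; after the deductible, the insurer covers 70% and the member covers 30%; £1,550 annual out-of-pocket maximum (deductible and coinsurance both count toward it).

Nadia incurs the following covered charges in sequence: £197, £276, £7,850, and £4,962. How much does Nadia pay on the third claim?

£1,077

Claim 1 (£197): fully absorbed by the deductible. Member owes £197 (running OOP £197).
Claim 2 (£276): all of it applies to the deductible. Cost to member: £276. OOP to date £473.
Claim 3 (£7,850): deductible takes £71, £7,779 remains; 30% of £7,779 = £2,333.70. Together that's £71 + £2,333.70 = £2,404.70. That would push OOP to £2,877.70, over the £1,550 cap, so member pays £1,550 − £473 = £1,077.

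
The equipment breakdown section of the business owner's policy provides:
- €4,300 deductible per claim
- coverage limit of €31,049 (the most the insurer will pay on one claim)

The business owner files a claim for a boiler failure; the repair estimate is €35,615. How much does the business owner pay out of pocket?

After the deductible, €35,615 − €4,300 = €31,315 remains.
The €31,049 per-incident cap binds; insurer pays €31,049.
Business owner's share is the uncovered remainder: €35,615 − €31,049 = €4,566.

€4,566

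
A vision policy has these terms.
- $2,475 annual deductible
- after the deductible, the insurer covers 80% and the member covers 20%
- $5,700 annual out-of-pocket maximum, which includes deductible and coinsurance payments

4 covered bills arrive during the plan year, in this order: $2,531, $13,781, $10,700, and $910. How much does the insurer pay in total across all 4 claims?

Bill 1, $2,531: deductible takes $2,475, $56 remains; 20% of $56 = $11.20. Member pays $2,486.20; OOP now $2,486.20. Plan pays $2,531 − $2,486.20 = $44.80.
Bill 2, $13,781: deductible met; 20% of $13,781 = $2,756.20. Member pays $2,756.20; OOP now $5,242.40. Plan pays $13,781 − $2,756.20 = $11,024.80.
Bill 3, $10,700: deductible met; 20% of $10,700 = $2,140. Adding that to $5,242.40 gives $7,382.40, past the $5,700 cap; member pays only $5,700 − $5,242.40 = $457.60. Insurer: $10,700 − $457.60 = $10,242.40.
Bill 4, $910: deductible met; 20% of $910 = $182. Adding that to $5,700 gives $5,882, past the $5,700 cap; member pays only $5,700 − $5,700 = $0. Plan pays $910 − $0 = $910.
Insurer total: $44.80 + $11,024.80 + $10,242.40 + $910 = $22,222.

$22,222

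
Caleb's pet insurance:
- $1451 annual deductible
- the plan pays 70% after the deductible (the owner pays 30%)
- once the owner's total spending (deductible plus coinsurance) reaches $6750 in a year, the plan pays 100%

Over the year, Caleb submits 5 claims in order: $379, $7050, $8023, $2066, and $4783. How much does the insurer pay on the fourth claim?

#1 ($379): all of it applies to the deductible. Cost to owner: $379. OOP to date $379. Insurer: $379 − $379 = $0.
#2 ($7050): $1072 finishes the deductible; $5978 goes to coinsurance; 30% of $5978 = $1793.40. Cost to owner: $2865.40. OOP to date $3244.40. Insurer: $7050 − $2865.40 = $4184.60.
#3 ($8023): deductible already satisfied, so owner's share is 30% × $8023 = $2406.90. Cost to owner: $2406.90. OOP to date $5651.30. Plan pays $8023 − $2406.90 = $5616.10.
#4 ($2066): deductible met; 30% of $2066 = $619.80. Cost to owner: $619.80. OOP to date $6271.10. Plan pays $2066 − $619.80 = $1446.20.

$1446.20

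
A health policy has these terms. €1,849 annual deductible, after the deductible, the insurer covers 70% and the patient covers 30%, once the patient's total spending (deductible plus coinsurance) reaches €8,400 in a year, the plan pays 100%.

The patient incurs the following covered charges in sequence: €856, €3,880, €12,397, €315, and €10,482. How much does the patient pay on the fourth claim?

Claim 1 — €856: all of it applies to the deductible. Cost to patient: €856. OOP to date €856.
Claim 2 — €3,880: €993 to deductible, leaving €2,887; 30% of €2,887 = €866.10. Cost to patient: €1,859.10. OOP to date €2,715.10.
Claim 3 — €12,397: 30% coinsurance on €12,397 = €3,719.10. Patient owes €3,719.10 (running OOP €6,434.20).
Claim 4 — €315: 30% coinsurance on €315 = €94.50. Cost to patient: €94.50. OOP to date €6,528.70.

€94.50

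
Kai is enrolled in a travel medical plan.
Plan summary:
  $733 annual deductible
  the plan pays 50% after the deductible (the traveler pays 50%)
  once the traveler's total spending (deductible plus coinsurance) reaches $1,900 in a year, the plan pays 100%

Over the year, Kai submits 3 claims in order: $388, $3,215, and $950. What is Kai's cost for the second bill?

Claim 1 ($388): entire amount goes to the deductible. Cost to traveler: $388. OOP to date $388.
Claim 2 ($3,215): deductible takes $345, $2,870 remains; 50% of $2,870 = $1,435. Claim cost before the cap: $345 + $1,435 = $1,780. Adding that to $388 gives $2,168, past the $1,900 cap; traveler pays only $1,900 − $388 = $1,512.

$1,512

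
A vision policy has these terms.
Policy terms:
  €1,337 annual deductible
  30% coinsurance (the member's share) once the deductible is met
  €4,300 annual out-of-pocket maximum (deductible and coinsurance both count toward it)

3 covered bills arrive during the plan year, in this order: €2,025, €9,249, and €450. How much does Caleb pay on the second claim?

Claim 1 (€2,025): €1,337 finishes the deductible; €688 goes to coinsurance; coinsurance €688 × 30% = €206.40. Member owes €1,543.40 (running OOP €1,543.40).
Claim 2 (€9,249): deductible already satisfied, so member's share is 30% × €9,249 = €2,774.70. OOP would hit €4,318.10 > €4,300, so the cap limits the member to €4,300 − €1,543.40 = €2,756.60.

€2,756.60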